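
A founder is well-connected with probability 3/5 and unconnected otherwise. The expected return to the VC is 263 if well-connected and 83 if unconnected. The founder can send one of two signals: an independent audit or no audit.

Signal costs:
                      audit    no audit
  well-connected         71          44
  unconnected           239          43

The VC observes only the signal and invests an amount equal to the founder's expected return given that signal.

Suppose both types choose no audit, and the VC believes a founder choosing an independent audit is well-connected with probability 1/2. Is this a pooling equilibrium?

At the pooled signal (no audit) the VC holds the prior 3/5 and pays 3/5·263 + 2/5·83 = 191. Off-path (audit) belief 1/2 gives 1/2·263 + 1/2·83 = 173.
Well-connected: no audit gives 191 − 44 = 147; audit gives 173 − 71 = 102. Stays. ✓
Unconnected: no audit gives 191 − 43 = 148; audit gives 173 − 239 = -66. Stays. ✓

Yes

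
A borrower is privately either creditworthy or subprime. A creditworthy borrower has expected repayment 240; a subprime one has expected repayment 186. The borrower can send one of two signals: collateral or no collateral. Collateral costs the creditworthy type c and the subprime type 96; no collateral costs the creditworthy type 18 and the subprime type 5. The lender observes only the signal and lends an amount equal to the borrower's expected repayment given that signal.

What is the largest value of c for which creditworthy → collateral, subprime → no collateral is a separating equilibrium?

72

Under separation: collateral → creditworthy (pays 240); no collateral → subprime (pays 186).
Subprime: 186 − 5 = 181 ≥ 240 − 96 = 144. Holds regardless of c. ✓
Creditworthy: 240 − c ≥ 186 − 18, so c ≤ 240 − 168 = 72.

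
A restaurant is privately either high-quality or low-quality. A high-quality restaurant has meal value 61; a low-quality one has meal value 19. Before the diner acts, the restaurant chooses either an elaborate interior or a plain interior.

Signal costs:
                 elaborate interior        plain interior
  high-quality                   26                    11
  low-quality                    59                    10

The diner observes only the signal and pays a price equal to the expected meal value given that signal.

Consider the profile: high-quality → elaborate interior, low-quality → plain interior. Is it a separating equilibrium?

Under separation the diner infers type exactly: elaborate interior → high-quality (pays 61), plain interior → low-quality (pays 19).
High-quality: elaborate interior gives 61 − 26 = 35; plain interior gives 19 − 11 = 8. No deviation. ✓
Low-quality: plain interior gives 19 − 10 = 9; elaborate interior gives 61 − 59 = 2. No deviation. ✓
Both incentive constraints hold.

Yes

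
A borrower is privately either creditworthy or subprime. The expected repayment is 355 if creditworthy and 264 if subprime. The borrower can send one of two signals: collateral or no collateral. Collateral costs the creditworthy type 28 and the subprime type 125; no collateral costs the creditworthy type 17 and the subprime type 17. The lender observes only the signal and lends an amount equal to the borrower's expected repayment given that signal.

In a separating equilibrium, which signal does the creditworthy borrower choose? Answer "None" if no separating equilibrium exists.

collateral

Try creditworthy → collateral, subprime → no collateral:
  Under separation the lender infers type exactly: collateral → creditworthy (pays 355), no collateral → subprime (pays 264).
  Creditworthy: collateral gives 355 − 28 = 327; no collateral gives 264 − 17 = 247. No deviation. ✓
  Subprime: no collateral gives 264 − 17 = 247; collateral gives 355 − 125 = 230. No deviation. ✓
Both hold — the creditworthy type sends collateral.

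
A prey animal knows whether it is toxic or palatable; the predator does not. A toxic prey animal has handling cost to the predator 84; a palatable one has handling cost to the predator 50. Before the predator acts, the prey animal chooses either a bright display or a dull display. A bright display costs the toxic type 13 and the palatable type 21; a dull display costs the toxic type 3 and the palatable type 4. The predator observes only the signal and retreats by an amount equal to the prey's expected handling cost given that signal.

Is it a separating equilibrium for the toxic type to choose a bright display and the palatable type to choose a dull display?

No

Under separation the predator infers type exactly: bright display → toxic (pays 84), dull display → palatable (pays 50).
Toxic: bright display gives 84 − 13 = 71; dull display gives 50 − 3 = 47. No deviation. ✓
Palatable: dull display gives 50 − 4 = 46; bright display gives 84 − 21 = 63. Would deviate. ✗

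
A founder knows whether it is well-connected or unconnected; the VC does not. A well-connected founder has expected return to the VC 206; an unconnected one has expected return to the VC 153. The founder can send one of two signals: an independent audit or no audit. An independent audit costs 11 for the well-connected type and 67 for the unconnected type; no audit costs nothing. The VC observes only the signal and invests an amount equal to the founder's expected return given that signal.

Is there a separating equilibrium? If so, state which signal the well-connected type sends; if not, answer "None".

Try well-connected → audit, unconnected → no audit:
  If types separate, audit earns payment 206 and no audit earns 153.
  Well-connected: audit gives 206 − 11 = 195; no audit gives 153 − 0 = 153. No deviation. ✓
  Unconnected: no audit gives 153 − 0 = 153; audit gives 206 − 67 = 139. No deviation. ✓
Both hold — the well-connected type sends audit.

audit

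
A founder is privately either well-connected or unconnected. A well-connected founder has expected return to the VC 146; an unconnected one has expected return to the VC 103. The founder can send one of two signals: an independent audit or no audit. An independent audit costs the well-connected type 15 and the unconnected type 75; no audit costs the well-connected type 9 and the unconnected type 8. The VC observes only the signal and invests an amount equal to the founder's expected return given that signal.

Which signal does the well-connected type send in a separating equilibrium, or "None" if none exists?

audit

Try well-connected → audit, unconnected → no audit:
  If types separate, audit earns payment 146 and no audit earns 103.
  Well-connected: audit gives 146 − 15 = 131; no audit gives 103 − 9 = 94. No deviation. ✓
  Unconnected: no audit gives 103 − 8 = 95; audit gives 146 − 75 = 71. No deviation. ✓
Both hold — the well-connected type sends audit.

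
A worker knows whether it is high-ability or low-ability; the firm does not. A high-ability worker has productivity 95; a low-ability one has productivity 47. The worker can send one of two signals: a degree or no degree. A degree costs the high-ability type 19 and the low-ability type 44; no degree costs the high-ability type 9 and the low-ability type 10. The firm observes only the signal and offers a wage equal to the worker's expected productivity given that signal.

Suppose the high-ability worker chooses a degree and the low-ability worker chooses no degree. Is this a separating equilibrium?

Under separation the firm infers type exactly: degree → high-ability (pays 95), no degree → low-ability (pays 47).
High-ability: degree gives 95 − 19 = 76; no degree gives 47 − 9 = 38. No deviation. ✓
Low-ability: no degree gives 47 − 10 = 37; degree gives 95 − 44 = 51. Would deviate. ✗

No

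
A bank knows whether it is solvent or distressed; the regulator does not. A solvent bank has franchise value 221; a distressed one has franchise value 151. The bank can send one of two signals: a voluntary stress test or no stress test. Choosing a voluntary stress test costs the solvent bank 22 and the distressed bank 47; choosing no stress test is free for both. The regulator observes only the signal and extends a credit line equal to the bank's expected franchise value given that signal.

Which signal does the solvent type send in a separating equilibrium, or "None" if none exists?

None

Try solvent → stress test, distressed → no stress test:
  If types separate, stress test earns payment 221 and no stress test earns 151.
  Solvent: stress test gives 221 − 22 = 199; no stress test gives 151 − 0 = 151. No deviation. ✓
  Distressed: no stress test gives 151 − 0 = 151; stress test gives 221 − 47 = 174. Would deviate. ✗
Try solvent → no stress test, distressed → stress test:
  If types separate, no stress test earns payment 221 and stress test earns 151.
  Solvent: no stress test gives 221 − 0 = 221; stress test gives 151 − 22 = 129. No deviation. ✓
  Distressed: stress test gives 151 − 47 = 104; no stress test gives 221 − 0 = 221. Would deviate. ✗
Neither assignment is incentive-compatible.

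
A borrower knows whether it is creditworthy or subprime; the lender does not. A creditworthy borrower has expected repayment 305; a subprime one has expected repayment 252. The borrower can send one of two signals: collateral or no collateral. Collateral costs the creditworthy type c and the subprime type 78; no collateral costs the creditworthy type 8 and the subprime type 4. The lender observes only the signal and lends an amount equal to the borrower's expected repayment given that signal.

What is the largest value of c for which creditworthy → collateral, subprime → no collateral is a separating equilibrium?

Under separation: collateral → creditworthy (pays 305); no collateral → subprime (pays 252).
Subprime: 252 − 4 = 248 ≥ 305 − 78 = 227. Holds regardless of c. ✓
Creditworthy: 305 − c ≥ 252 − 8, so c ≤ 305 − 244 = 61.

61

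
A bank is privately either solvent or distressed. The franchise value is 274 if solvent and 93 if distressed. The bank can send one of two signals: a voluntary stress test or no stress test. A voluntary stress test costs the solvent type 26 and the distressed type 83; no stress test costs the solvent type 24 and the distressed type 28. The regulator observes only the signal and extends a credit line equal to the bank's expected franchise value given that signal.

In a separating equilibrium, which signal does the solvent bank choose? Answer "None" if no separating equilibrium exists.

Try solvent → stress test, distressed → no stress test:
  Under separation the regulator infers type exactly: stress test → solvent (pays 274), no stress test → distressed (pays 93).
  Solvent: stress test gives 274 − 26 = 248; no stress test gives 93 − 24 = 69. No deviation. ✓
  Distressed: no stress test gives 93 − 28 = 65; stress test gives 274 − 83 = 191. Would deviate. ✗
Try solvent → no stress test, distressed → stress test:
  Under separation the regulator infers type exactly: no stress test → solvent (pays 274), stress test → distressed (pays 93).
  Solvent: no stress test gives 274 − 24 = 250; stress test gives 93 − 26 = 67. No deviation. ✓
  Distressed: stress test gives 93 − 83 = 10; no stress test gives 274 − 28 = 246. Would deviate. ✗
Neither assignment is incentive-compatible.

None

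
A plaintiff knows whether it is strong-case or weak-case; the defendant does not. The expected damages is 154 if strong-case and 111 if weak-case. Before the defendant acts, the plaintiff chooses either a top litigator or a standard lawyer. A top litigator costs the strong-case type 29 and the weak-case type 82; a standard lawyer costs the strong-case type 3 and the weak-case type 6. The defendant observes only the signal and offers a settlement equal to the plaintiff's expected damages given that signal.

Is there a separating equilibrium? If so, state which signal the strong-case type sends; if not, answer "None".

top litigator

Try strong-case → top litigator, weak-case → standard lawyer:
  If types separate, top litigator earns payment 154 and standard lawyer earns 111.
  Strong-case: top litigator gives 154 − 29 = 125; standard lawyer gives 111 − 3 = 108. No deviation. ✓
  Weak-case: standard lawyer gives 111 − 6 = 105; top litigator gives 154 − 82 = 72. No deviation. ✓
Both hold — the strong-case type sends top litigator.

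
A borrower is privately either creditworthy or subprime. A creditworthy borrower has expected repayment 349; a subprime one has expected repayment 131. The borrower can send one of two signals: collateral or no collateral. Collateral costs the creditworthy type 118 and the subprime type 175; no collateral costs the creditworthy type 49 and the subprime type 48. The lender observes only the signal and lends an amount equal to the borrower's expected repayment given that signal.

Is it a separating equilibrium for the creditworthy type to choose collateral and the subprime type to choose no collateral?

No

If types separate, collateral earns payment 349 and no collateral earns 131.
Creditworthy: collateral gives 349 − 118 = 231; no collateral gives 131 − 49 = 82. No deviation. ✓
Subprime: no collateral gives 131 − 48 = 83; collateral gives 349 − 175 = 174. Would deviate. ✗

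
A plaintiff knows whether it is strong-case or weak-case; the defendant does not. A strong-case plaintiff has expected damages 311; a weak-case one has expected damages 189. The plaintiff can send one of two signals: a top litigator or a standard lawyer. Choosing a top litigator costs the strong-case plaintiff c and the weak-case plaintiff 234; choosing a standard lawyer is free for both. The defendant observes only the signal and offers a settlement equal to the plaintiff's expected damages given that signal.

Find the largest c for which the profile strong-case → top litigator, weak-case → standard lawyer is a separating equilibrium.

122

Under separation: top litigator → strong-case (pays 311); standard lawyer → weak-case (pays 189).
Weak-case: 189 − 0 = 189 ≥ 311 − 234 = 77. Holds regardless of c. ✓
Strong-case: 311 − c ≥ 189 − 0, so c ≤ 311 − 189 = 122.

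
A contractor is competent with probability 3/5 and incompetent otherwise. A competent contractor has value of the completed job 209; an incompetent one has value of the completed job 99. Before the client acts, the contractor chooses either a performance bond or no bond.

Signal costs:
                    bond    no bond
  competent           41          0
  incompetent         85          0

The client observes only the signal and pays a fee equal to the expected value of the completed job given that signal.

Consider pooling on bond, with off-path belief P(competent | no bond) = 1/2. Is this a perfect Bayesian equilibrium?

No

At the pooled signal (bond) the client holds the prior 3/5 and pays 3/5·209 + 2/5·99 = 165. Off-path (no bond) belief 1/2 gives 1/2·209 + 1/2·99 = 154.
Competent: bond gives 165 − 41 = 124; no bond gives 154 − 0 = 154. Deviates. ✗
Incompetent: bond gives 165 − 85 = 80; no bond gives 154 − 0 = 154. Deviates. ✗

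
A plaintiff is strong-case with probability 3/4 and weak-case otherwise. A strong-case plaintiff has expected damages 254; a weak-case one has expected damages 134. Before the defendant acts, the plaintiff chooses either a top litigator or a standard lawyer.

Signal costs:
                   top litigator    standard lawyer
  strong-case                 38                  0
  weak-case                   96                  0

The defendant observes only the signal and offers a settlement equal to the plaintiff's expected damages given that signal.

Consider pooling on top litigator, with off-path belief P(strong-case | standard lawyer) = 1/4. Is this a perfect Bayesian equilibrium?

At the pooled signal (top litigator) the defendant holds the prior 3/4 and pays 3/4·254 + 1/4·134 = 224. Off-path (standard lawyer) belief 1/4 gives 1/4·254 + 3/4·134 = 164.
Strong-case: top litigator gives 224 − 38 = 186; standard lawyer gives 164 − 0 = 164. Stays. ✓
Weak-case: top litigator gives 224 − 96 = 128; standard lawyer gives 164 − 0 = 164. Deviates. ✗

No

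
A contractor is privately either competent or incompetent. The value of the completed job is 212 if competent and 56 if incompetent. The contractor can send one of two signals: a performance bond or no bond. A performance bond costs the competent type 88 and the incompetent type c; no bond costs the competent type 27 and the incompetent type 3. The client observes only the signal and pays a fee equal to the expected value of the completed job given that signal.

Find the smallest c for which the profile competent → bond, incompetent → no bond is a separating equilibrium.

159

Under separation: bond → competent (pays 212); no bond → incompetent (pays 56).
Competent: 212 − 88 = 124 ≥ 56 − 27 = 29. Holds regardless of c. ✓
Incompetent: 56 − 3 ≥ 212 − c, so c ≥ 212 − 53 = 159.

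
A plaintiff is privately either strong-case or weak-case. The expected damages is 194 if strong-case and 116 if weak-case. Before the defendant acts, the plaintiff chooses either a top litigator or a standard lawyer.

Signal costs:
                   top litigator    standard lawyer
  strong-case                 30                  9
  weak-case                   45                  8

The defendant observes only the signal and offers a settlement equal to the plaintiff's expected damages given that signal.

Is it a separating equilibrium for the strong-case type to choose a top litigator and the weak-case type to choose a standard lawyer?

Under separation the defendant infers type exactly: top litigator → strong-case (pays 194), standard lawyer → weak-case (pays 116).
Strong-case: top litigator gives 194 − 30 = 164; standard lawyer gives 116 − 9 = 107. No deviation. ✓
Weak-case: standard lawyer gives 116 − 8 = 108; top litigator gives 194 − 45 = 149. Would deviate. ✗

No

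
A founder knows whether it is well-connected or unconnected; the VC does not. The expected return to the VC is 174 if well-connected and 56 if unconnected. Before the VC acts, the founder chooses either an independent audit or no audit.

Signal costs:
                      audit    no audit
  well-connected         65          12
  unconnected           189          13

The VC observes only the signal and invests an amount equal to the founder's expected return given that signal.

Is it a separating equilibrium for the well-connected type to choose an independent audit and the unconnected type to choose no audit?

If types separate, audit earns payment 174 and no audit earns 56.
Well-connected: audit gives 174 − 65 = 109; no audit gives 56 − 12 = 44. No deviation. ✓
Unconnected: no audit gives 56 − 13 = 43; audit gives 174 − 189 = -15. No deviation. ✓
Neither type gains from mimicking the other.

Yes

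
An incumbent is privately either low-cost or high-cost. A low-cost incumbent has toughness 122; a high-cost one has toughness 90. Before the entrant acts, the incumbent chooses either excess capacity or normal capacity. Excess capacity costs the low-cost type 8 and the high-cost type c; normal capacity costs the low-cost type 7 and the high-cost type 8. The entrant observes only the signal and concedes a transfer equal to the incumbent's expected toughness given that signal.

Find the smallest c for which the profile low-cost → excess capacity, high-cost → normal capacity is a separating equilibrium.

Under separation: excess capacity → low-cost (pays 122); normal capacity → high-cost (pays 90).
Low-cost: 122 − 8 = 114 ≥ 90 − 7 = 83. Holds regardless of c. ✓
High-cost: 90 − 8 ≥ 122 − c, so c ≥ 122 − 82 = 40.

40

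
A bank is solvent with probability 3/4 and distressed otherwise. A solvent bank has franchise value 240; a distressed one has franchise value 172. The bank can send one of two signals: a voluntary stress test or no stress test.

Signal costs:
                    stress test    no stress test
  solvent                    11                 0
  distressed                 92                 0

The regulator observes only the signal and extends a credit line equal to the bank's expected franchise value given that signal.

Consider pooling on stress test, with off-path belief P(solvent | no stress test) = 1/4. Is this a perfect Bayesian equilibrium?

On the equilibrium path (stress test) the regulator holds the prior 3/4 and pays 3/4·240 + 1/4·172 = 223. Off-path (no stress test) belief 1/4 gives 1/4·240 + 3/4·172 = 189.
Solvent: stress test gives 223 − 11 = 212; no stress test gives 189 − 0 = 189. Stays. ✓
Distressed: stress test gives 223 − 92 = 131; no stress test gives 189 − 0 = 189. Deviates. ✗

No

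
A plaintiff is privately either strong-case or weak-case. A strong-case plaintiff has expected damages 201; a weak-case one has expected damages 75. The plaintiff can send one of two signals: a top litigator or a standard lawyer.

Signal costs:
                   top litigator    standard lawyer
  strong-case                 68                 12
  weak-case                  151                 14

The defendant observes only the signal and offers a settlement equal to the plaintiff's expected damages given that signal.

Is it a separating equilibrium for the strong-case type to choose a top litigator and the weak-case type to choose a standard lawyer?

Under separation the defendant infers type exactly: top litigator → strong-case (pays 201), standard lawyer → weak-case (pays 75).
Strong-case: top litigator gives 201 − 68 = 133; standard lawyer gives 75 − 12 = 63. No deviation. ✓
Weak-case: standard lawyer gives 75 − 14 = 61; top litigator gives 201 − 151 = 50. No deviation. ✓
Both incentive constraints hold.

Yes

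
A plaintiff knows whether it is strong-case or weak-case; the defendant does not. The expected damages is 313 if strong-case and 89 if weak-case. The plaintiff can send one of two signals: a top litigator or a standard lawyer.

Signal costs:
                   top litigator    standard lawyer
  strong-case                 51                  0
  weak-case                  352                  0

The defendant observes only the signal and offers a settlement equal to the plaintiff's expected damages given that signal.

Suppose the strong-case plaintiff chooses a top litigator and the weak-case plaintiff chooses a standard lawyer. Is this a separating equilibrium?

If types separate, top litigator earns payment 313 and standard lawyer earns 89.
Strong-case: top litigator gives 313 − 51 = 262; standard lawyer gives 89 − 0 = 89. No deviation. ✓
Weak-case: standard lawyer gives 89 − 0 = 89; top litigator gives 313 − 352 = -39. No deviation. ✓
Both incentive constraints hold.

Yes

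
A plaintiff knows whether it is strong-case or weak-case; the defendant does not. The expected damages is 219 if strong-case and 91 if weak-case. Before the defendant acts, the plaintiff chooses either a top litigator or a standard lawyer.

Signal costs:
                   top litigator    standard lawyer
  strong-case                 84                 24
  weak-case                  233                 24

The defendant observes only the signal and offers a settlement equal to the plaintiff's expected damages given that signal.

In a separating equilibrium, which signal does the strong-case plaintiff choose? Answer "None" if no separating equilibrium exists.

Try strong-case → top litigator, weak-case → standard lawyer:
  If types separate, top litigator earns payment 219 and standard lawyer earns 91.
  Strong-case: top litigator gives 219 − 84 = 135; standard lawyer gives 91 − 24 = 67. No deviation. ✓
  Weak-case: standard lawyer gives 91 − 24 = 67; top litigator gives 219 − 233 = -14. No deviation. ✓
Both hold — the strong-case type sends top litigator.

top litigator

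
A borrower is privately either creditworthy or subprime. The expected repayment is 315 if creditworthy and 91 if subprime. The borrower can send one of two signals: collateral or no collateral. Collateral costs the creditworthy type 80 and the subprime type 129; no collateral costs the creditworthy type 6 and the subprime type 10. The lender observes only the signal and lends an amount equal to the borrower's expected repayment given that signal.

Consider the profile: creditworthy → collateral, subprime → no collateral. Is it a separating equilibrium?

No

Under separation the lender infers type exactly: collateral → creditworthy (pays 315), no collateral → subprime (pays 91).
Creditworthy: collateral gives 315 − 80 = 235; no collateral gives 91 − 6 = 85. No deviation. ✓
Subprime: no collateral gives 91 − 10 = 81; collateral gives 315 − 129 = 186. Would deviate. ✗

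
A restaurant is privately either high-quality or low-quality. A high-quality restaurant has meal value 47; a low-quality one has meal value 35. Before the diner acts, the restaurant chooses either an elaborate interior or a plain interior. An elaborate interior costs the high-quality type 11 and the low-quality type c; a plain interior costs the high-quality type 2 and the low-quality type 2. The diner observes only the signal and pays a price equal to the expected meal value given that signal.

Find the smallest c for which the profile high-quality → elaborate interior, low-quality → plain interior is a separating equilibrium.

14

Under separation: elaborate interior → high-quality (pays 47); plain interior → low-quality (pays 35).
High-quality: 47 − 11 = 36 ≥ 35 − 2 = 33. Holds regardless of c. ✓
Low-quality: 35 − 2 ≥ 47 − c, so c ≥ 47 − 33 = 14.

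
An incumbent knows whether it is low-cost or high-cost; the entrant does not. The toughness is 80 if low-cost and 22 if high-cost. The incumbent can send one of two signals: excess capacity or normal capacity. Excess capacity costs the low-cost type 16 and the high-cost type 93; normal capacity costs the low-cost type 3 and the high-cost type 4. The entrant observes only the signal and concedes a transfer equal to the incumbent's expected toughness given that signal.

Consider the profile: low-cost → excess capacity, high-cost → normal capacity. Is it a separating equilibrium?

If types separate, excess capacity earns payment 80 and normal capacity earns 22.
Low-cost: excess capacity gives 80 − 16 = 64; normal capacity gives 22 − 3 = 19. No deviation. ✓
High-cost: normal capacity gives 22 − 4 = 18; excess capacity gives 80 − 93 = -13. No deviation. ✓
Neither type gains from mimicking the other.

Yes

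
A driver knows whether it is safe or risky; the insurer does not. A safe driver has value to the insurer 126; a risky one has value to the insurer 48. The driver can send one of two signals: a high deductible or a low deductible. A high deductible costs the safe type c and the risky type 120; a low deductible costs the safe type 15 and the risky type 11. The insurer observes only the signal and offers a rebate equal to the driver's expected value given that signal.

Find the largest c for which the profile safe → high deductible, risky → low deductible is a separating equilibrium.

Under separation: high deductible → safe (pays 126); low deductible → risky (pays 48).
Risky: 48 − 11 = 37 ≥ 126 − 120 = 6. Holds regardless of c. ✓
Safe: 126 − c ≥ 48 − 15, so c ≤ 126 − 33 = 93.

93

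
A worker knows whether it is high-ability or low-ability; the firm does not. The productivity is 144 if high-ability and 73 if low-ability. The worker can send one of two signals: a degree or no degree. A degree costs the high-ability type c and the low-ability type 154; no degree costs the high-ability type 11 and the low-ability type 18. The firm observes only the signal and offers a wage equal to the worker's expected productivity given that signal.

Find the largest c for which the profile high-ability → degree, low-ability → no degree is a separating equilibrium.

Under separation: degree → high-ability (pays 144); no degree → low-ability (pays 73).
Low-ability: 73 − 18 = 55 ≥ 144 − 154 = -10. Holds regardless of c. ✓
High-ability: 144 − c ≥ 73 − 11, so c ≤ 144 − 62 = 82.

82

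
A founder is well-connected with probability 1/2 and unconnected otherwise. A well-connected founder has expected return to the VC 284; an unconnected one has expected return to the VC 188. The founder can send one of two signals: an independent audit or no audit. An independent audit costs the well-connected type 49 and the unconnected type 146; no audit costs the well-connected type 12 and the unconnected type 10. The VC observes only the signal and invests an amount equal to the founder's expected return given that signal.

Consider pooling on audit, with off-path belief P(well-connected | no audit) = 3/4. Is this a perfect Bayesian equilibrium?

No

At the pooled signal (audit) the VC holds the prior 1/2 and pays 1/2·284 + 1/2·188 = 236. Off-path (no audit) belief 3/4 gives 3/4·284 + 1/4·188 = 260.
Well-connected: audit gives 236 − 49 = 187; no audit gives 260 − 12 = 248. Deviates. ✗
Unconnected: audit gives 236 − 146 = 90; no audit gives 260 − 10 = 250. Deviates. ✗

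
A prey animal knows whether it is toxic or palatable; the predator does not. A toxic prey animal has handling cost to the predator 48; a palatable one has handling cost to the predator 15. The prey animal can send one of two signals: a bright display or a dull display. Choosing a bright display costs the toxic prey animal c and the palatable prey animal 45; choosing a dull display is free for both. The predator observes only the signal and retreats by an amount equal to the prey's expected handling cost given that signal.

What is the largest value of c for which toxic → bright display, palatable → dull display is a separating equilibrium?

Under separation: bright display → toxic (pays 48); dull display → palatable (pays 15).
Palatable: 15 − 0 = 15 ≥ 48 − 45 = 3. Holds regardless of c. ✓
Toxic: 48 − c ≥ 15 − 0, so c ≤ 48 − 15 = 33.

33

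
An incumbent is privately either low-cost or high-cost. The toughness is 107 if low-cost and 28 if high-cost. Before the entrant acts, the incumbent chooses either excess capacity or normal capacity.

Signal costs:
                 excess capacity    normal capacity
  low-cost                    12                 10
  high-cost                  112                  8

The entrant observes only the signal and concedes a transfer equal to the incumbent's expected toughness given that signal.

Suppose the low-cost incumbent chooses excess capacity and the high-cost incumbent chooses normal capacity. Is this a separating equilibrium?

Yes

Under separation the entrant infers type exactly: excess capacity → low-cost (pays 107), normal capacity → high-cost (pays 28).
Low-cost: excess capacity gives 107 − 12 = 95; normal capacity gives 28 − 10 = 18. No deviation. ✓
High-cost: normal capacity gives 28 − 8 = 20; excess capacity gives 107 − 112 = -5. No deviation. ✓
Neither type gains from mimicking the other.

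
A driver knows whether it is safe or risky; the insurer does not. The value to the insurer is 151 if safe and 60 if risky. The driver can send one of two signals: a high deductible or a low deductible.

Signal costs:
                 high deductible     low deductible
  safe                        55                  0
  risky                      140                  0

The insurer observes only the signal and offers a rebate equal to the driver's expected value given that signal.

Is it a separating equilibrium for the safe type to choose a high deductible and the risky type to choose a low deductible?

Under separation the insurer infers type exactly: high deductible → safe (pays 151), low deductible → risky (pays 60).
Safe: high deductible gives 151 − 55 = 96; low deductible gives 60 − 0 = 60. No deviation. ✓
Risky: low deductible gives 60 − 0 = 60; high deductible gives 151 − 140 = 11. No deviation. ✓
Both incentive constraints hold.

Yes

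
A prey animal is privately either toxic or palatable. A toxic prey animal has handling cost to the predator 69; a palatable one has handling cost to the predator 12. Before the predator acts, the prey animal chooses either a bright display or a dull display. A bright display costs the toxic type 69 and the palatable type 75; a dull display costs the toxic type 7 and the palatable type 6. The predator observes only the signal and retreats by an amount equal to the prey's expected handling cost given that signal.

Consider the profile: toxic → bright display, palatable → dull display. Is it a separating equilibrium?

If types separate, bright display earns payment 69 and dull display earns 12.
Toxic: bright display gives 69 − 69 = 0; dull display gives 12 − 7 = 5. Would deviate. ✗
Palatable: dull display gives 12 − 6 = 6; bright display gives 69 − 75 = -6. No deviation. ✓

No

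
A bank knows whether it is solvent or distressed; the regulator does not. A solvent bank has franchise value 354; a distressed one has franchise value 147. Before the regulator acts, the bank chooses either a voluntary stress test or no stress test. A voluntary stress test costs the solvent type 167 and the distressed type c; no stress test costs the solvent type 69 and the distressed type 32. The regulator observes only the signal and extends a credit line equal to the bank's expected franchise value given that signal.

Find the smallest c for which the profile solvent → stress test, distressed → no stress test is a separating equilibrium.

Under separation: stress test → solvent (pays 354); no stress test → distressed (pays 147).
Solvent: 354 − 167 = 187 ≥ 147 − 69 = 78. Holds regardless of c. ✓
Distressed: 147 − 32 ≥ 354 − c, so c ≥ 354 − 115 = 239.

239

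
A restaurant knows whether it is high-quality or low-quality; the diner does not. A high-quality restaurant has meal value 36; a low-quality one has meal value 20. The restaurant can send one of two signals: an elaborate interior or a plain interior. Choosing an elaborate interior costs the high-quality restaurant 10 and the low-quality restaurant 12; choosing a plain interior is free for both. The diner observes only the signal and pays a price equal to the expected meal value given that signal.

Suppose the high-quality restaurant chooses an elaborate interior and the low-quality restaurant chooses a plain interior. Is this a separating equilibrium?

No

If types separate, elaborate interior earns payment 36 and plain interior earns 20.
High-quality: elaborate interior gives 36 − 10 = 26; plain interior gives 20 − 0 = 20. No deviation. ✓
Low-quality: plain interior gives 20 − 0 = 20; elaborate interior gives 36 − 12 = 24. Would deviate. ✗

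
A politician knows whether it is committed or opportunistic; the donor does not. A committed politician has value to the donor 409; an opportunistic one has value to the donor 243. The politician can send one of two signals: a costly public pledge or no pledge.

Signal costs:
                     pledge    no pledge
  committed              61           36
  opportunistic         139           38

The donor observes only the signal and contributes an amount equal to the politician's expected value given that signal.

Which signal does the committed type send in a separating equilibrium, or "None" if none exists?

Try committed → pledge, opportunistic → no pledge:
  Under separation the donor infers type exactly: pledge → committed (pays 409), no pledge → opportunistic (pays 243).
  Committed: pledge gives 409 − 61 = 348; no pledge gives 243 − 36 = 207. No deviation. ✓
  Opportunistic: no pledge gives 243 − 38 = 205; pledge gives 409 − 139 = 270. Would deviate. ✗
Try committed → no pledge, opportunistic → pledge:
  Under separation the donor infers type exactly: no pledge → committed (pays 409), pledge → opportunistic (pays 243).
  Committed: no pledge gives 409 − 36 = 373; pledge gives 243 − 61 = 182. No deviation. ✓
  Opportunistic: pledge gives 243 − 139 = 104; no pledge gives 409 − 38 = 371. Would deviate. ✗
Neither assignment is incentive-compatible.

None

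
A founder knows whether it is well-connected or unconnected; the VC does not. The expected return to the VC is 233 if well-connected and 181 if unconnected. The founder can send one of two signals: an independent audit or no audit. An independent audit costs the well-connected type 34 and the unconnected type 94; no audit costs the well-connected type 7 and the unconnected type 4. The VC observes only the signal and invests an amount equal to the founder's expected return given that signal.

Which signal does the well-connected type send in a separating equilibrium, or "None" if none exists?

audit

Try well-connected → audit, unconnected → no audit:
  If types separate, audit earns payment 233 and no audit earns 181.
  Well-connected: audit gives 233 − 34 = 199; no audit gives 181 − 7 = 174. No deviation. ✓
  Unconnected: no audit gives 181 − 4 = 177; audit gives 233 − 94 = 139. No deviation. ✓
Both hold — the well-connected type sends audit.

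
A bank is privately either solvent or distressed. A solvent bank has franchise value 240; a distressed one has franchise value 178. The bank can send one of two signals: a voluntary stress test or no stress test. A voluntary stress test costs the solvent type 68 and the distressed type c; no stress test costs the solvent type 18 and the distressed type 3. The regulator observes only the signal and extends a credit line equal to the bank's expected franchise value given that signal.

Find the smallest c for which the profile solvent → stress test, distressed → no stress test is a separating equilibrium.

65

Under separation: stress test → solvent (pays 240); no stress test → distressed (pays 178).
Solvent: 240 − 68 = 172 ≥ 178 − 18 = 160. Holds regardless of c. ✓
Distressed: 178 − 3 ≥ 240 − c, so c ≥ 240 − 175 = 65.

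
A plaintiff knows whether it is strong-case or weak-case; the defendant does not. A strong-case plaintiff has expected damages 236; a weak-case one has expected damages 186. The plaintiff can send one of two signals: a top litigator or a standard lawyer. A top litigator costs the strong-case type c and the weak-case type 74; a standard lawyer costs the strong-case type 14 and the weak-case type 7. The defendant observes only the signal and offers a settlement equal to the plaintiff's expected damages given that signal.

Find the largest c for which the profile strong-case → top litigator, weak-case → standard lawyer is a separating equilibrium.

Under separation: top litigator → strong-case (pays 236); standard lawyer → weak-case (pays 186).
Weak-case: 186 − 7 = 179 ≥ 236 − 74 = 162. Holds regardless of c. ✓
Strong-case: 236 − c ≥ 186 − 14, so c ≤ 236 − 172 = 64.

64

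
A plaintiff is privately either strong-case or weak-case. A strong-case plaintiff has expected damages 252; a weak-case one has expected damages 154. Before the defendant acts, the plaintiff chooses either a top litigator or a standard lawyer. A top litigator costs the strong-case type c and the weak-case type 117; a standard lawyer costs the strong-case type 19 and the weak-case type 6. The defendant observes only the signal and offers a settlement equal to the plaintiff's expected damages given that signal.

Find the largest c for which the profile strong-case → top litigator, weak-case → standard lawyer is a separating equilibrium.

Under separation: top litigator → strong-case (pays 252); standard lawyer → weak-case (pays 154).
Weak-case: 154 − 6 = 148 ≥ 252 − 117 = 135. Holds regardless of c. ✓
Strong-case: 252 − c ≥ 154 − 19, so c ≤ 252 − 135 = 117.

117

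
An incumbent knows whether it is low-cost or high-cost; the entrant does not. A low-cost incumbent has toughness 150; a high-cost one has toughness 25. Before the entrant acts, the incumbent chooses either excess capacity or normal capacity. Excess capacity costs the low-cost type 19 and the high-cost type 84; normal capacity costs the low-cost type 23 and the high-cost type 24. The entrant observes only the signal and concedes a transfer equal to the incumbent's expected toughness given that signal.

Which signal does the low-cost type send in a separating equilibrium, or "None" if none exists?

Try low-cost → excess capacity, high-cost → normal capacity:
  If types separate, excess capacity earns payment 150 and normal capacity earns 25.
  Low-cost: excess capacity gives 150 − 19 = 131; normal capacity gives 25 − 23 = 2. No deviation. ✓
  High-cost: normal capacity gives 25 − 24 = 1; excess capacity gives 150 − 84 = 66. Would deviate. ✗
Try low-cost → normal capacity, high-cost → excess capacity:
  If types separate, normal capacity earns payment 150 and excess capacity earns 25.
  Low-cost: normal capacity gives 150 − 23 = 127; excess capacity gives 25 − 19 = 6. No deviation. ✓
  High-cost: excess capacity gives 25 − 84 = -59; normal capacity gives 150 − 24 = 126. Would deviate. ✗
Neither assignment is incentive-compatible.

None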